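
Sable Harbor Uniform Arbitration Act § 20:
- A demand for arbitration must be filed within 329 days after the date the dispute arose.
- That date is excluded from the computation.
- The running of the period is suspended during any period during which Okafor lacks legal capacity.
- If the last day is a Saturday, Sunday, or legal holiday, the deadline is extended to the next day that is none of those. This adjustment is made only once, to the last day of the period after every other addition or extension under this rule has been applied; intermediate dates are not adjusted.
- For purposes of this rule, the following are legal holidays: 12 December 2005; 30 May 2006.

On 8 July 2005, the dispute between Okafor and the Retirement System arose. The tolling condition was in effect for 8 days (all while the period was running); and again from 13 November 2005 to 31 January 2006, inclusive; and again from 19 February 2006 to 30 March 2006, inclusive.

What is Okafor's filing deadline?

329 days after 8 July 2005 is June 2, 2006.
Tolling adds 8 days: June 2, 2006 + 8 days = June 10, 2006.
From November 13, 2005 through January 31, 2006 inclusive is 80 days; tolling adds 80 days: June 10, 2006 + 80 days = August 29, 2006.
From February 19, 2006 through March 30, 2006 inclusive is 40 days; tolling adds 40 days: August 29, 2006 + 40 days = October 8, 2006.
October 8, 2006 is Sunday. The next qualifying day is October 9, 2006.

October 9, 2006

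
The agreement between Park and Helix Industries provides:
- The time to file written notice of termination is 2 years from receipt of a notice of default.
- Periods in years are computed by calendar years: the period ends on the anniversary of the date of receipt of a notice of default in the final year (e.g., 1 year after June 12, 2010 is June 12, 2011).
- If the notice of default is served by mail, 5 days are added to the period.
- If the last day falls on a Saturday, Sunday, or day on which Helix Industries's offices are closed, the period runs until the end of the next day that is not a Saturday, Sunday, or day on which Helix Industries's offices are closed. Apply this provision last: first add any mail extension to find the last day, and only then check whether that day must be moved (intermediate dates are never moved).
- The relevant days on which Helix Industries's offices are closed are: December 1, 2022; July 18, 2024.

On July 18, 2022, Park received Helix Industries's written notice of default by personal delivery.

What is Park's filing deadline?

2 years after July 18, 2022 is July 18, 2024.
Service was not by mail, so no mail extension applies.
July 18, 2024 is a listed holiday. The next qualifying day is July 19, 2024.

July 19, 2024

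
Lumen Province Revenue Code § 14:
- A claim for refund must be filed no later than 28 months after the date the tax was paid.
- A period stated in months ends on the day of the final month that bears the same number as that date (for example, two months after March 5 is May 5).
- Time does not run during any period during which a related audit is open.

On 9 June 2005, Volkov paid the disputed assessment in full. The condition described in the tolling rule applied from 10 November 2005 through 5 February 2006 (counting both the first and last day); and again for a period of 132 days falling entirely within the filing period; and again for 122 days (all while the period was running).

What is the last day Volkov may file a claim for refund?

28 months after 9 June 2005 is October 9, 2007.
From November 10, 2005 through February 5, 2006 inclusive is 88 days; tolling adds 88 days: October 9, 2007 + 88 days = January 5, 2008.
Tolling adds 132 days: January 5, 2008 + 132 days = May 16, 2008.
Tolling adds 122 days: May 16, 2008 + 122 days = September 15, 2008.

September 15, 2008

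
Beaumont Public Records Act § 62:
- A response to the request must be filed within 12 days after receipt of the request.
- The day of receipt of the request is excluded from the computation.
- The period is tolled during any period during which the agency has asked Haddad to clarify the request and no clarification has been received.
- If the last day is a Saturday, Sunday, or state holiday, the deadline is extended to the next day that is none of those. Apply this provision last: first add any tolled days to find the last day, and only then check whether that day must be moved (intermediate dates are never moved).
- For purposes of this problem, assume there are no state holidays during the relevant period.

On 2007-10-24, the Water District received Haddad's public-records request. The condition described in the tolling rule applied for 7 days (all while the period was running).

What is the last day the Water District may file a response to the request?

November 12, 2007

12 days after 2007-10-24 is November 5, 2007.
Tolling adds 7 days: November 5, 2007 + 7 days = November 12, 2007.
November 12, 2007 is a Monday and not a state holiday, so no extension applies.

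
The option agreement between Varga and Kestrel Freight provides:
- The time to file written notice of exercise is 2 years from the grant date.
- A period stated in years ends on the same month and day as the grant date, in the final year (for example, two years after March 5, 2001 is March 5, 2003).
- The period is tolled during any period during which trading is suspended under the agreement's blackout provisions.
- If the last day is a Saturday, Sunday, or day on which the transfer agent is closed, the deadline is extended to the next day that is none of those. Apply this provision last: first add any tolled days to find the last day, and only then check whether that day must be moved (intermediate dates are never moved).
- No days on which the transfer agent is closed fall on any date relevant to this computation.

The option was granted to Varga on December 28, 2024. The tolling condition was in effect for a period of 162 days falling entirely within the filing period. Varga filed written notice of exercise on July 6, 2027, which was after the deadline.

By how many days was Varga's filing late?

28 days

2 years after December 28, 2024 is December 28, 2026.
Tolling adds 162 days: December 28, 2026 + 162 days = June 8, 2027.
June 8, 2027 is a Tuesday and not a day on which the transfer agent is closed, so no extension applies.
The deadline is June 8, 2027; from June 8, 2027 to July 6, 2027 is 28 days.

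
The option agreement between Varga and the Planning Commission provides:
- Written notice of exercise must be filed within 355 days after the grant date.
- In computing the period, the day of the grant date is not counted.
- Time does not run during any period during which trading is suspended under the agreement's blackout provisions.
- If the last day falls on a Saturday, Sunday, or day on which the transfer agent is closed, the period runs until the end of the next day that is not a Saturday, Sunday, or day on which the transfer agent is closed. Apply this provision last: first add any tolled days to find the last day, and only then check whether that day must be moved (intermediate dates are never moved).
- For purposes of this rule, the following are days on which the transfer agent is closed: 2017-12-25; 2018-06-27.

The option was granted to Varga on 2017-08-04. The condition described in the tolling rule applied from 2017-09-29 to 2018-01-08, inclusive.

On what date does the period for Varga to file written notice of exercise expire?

355 days after 2017-08-04 is July 25, 2018.
From September 29, 2017 through January 8, 2018 inclusive is 102 days; tolling adds 102 days: July 25, 2018 + 102 days = November 4, 2018.
November 4, 2018 is Sunday. The next qualifying day is November 5, 2018.

November 5, 2018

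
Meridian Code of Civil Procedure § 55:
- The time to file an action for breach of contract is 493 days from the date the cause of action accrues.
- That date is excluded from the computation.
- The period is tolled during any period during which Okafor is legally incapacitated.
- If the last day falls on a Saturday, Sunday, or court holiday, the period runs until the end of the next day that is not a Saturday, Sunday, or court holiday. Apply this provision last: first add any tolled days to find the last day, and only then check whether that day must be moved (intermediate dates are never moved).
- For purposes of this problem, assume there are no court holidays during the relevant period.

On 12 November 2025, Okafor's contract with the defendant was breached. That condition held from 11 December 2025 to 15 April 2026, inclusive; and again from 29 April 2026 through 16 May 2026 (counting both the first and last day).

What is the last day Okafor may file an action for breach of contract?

August 11, 2027

493 days after 12 November 2025 is March 20, 2027.
From December 11, 2025 through April 15, 2026 inclusive is 126 days; tolling adds 126 days: March 20, 2027 + 126 days = July 24, 2027.
From April 29, 2026 through May 16, 2026 inclusive is 18 days; tolling adds 18 days: July 24, 2027 + 18 days = August 11, 2027.
August 11, 2027 is a Wednesday and not a court holiday, so no extension applies.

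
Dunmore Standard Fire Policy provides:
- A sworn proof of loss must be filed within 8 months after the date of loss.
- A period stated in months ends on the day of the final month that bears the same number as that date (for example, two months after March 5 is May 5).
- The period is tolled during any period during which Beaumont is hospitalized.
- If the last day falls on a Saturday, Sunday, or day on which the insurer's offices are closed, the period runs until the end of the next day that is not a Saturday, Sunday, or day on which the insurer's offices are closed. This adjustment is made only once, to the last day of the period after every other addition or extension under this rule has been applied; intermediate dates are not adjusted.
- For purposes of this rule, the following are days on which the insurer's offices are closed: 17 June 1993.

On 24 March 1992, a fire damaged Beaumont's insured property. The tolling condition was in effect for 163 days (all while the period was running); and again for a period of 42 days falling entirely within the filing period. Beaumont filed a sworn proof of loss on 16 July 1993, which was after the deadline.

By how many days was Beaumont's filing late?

8 months after 24 March 1992 is November 24, 1992.
Tolling adds 163 days: November 24, 1992 + 163 days = May 6, 1993.
Tolling adds 42 days: May 6, 1993 + 42 days = June 17, 1993.
June 17, 1993 is a listed holiday. The next qualifying day is June 18, 1993.
The deadline is June 18, 1993; from June 18, 1993 to July 16, 1993 is 28 days.

28 days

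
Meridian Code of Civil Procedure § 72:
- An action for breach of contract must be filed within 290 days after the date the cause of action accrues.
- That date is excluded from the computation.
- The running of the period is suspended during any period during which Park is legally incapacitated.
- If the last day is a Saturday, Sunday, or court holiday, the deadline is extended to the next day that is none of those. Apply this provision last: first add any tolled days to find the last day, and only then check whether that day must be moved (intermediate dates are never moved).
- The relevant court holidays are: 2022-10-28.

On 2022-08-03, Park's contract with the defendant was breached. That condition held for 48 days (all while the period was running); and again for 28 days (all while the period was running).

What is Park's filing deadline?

290 days after 2022-08-03 is May 20, 2023.
Tolling adds 48 days: May 20, 2023 + 48 days = July 7, 2023.
Tolling adds 28 days: July 7, 2023 + 28 days = August 4, 2023.
August 4, 2023 is a Friday and not a court holiday, so no extension applies.

August 4, 2023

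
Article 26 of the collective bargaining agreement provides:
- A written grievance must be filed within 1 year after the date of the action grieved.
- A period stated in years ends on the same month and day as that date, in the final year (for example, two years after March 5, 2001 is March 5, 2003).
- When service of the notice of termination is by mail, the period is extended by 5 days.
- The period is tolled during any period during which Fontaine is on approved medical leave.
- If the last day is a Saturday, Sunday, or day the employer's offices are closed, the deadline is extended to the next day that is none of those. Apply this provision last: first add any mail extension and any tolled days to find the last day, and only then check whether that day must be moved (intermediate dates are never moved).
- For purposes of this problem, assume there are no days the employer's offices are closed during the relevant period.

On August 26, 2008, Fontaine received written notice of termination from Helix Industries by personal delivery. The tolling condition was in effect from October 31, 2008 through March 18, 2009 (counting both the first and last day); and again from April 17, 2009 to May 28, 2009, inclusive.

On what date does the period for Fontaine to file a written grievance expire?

February 23, 2010

1 year after August 26, 2008 is August 26, 2009.
Service was not by mail, so no mail extension applies.
From October 31, 2008 through March 18, 2009 inclusive is 139 days; tolling adds 139 days: August 26, 2009 + 139 days = January 12, 2010.
From April 17, 2009 through May 28, 2009 inclusive is 42 days; tolling adds 42 days: January 12, 2010 + 42 days = February 23, 2010.
February 23, 2010 is a Tuesday and not a day the employer's offices are closed, so no extension applies.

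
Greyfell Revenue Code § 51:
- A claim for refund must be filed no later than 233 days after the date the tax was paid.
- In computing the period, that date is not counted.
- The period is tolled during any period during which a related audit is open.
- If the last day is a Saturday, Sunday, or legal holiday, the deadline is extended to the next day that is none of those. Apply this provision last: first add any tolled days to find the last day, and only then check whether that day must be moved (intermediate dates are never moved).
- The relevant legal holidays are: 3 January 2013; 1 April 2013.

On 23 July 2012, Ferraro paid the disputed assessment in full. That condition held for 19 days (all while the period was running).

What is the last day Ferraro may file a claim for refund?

April 2, 2013

233 days after 23 July 2012 is March 13, 2013.
Tolling adds 19 days: March 13, 2013 + 19 days = April 1, 2013.
April 1, 2013 is a listed holiday. The next qualifying day is April 2, 2013.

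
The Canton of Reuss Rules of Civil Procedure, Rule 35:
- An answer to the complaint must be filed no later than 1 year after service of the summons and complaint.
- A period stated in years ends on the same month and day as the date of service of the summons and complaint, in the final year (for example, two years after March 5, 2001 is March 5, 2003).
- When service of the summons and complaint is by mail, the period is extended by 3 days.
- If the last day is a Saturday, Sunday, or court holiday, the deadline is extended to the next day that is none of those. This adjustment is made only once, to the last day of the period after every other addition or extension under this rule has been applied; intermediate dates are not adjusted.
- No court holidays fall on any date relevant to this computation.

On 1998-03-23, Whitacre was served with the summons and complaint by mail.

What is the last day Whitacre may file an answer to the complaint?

March 26, 1999

1 year after 1998-03-23 is March 23, 1999.
Service was by mail, adding 3 days: March 23, 1999 + 3 days = March 26, 1999.
March 26, 1999 is a Friday and not a court holiday, so no extension applies.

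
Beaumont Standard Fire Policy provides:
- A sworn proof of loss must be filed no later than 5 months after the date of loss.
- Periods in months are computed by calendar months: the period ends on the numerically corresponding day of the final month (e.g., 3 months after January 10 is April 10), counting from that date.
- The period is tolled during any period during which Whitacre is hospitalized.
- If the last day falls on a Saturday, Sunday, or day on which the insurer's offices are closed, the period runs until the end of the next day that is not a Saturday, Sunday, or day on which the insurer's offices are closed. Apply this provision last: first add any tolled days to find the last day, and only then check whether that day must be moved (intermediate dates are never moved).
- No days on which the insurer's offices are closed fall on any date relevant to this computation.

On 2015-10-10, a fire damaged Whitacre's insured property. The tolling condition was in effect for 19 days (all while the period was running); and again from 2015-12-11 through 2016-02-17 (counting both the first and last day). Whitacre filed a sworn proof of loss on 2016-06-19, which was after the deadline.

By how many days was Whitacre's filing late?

13 days

5 months after 2015-10-10 is March 10, 2016.
Tolling adds 19 days: March 10, 2016 + 19 days = March 29, 2016.
From December 11, 2015 through February 17, 2016 inclusive is 69 days; tolling adds 69 days: March 29, 2016 + 69 days = June 6, 2016.
June 6, 2016 is a Monday and not a day on which the insurer's offices are closed, so no extension applies.
The deadline is June 6, 2016; from June 6, 2016 to June 19, 2016 is 13 days.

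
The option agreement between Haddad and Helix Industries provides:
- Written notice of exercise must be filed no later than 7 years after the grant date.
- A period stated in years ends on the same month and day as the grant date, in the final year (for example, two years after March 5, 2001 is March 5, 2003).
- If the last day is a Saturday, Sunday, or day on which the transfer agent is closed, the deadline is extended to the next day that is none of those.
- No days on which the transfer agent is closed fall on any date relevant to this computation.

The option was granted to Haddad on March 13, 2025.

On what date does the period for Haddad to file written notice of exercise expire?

7 years after March 13, 2025 is March 13, 2032.
March 13, 2032 is Saturday; March 14, 2032 is Sunday. The next qualifying day is March 15, 2032.

March 15, 2032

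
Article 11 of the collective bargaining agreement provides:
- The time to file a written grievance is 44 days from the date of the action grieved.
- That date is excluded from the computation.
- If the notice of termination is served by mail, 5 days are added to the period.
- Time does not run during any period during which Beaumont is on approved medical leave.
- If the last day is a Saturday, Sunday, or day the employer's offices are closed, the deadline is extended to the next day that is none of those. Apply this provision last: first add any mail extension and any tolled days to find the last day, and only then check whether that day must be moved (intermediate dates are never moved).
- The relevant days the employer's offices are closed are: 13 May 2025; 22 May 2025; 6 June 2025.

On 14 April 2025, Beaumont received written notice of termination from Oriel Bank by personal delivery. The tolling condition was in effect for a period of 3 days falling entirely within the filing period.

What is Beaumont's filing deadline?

June 2, 2025

44 days after 14 April 2025 is May 28, 2025.
Service was not by mail, so no mail extension applies.
Tolling adds 3 days: May 28, 2025 + 3 days = May 31, 2025.
May 31, 2025 is Saturday; June 1, 2025 is Sunday. The next qualifying day is June 2, 2025.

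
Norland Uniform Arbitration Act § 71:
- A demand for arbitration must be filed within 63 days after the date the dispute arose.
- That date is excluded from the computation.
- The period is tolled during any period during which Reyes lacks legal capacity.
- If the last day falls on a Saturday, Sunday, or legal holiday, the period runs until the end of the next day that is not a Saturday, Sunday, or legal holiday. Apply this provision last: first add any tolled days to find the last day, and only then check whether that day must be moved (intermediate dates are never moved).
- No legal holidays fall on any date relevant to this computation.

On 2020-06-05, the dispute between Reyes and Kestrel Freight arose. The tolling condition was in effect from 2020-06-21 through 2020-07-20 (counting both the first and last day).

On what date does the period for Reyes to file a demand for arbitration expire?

63 days after 2020-06-05 is August 7, 2020.
From June 21, 2020 through July 20, 2020 inclusive is 30 days; tolling adds 30 days: August 7, 2020 + 30 days = September 6, 2020.
September 6, 2020 is Sunday. The next qualifying day is September 7, 2020.

September 7, 2020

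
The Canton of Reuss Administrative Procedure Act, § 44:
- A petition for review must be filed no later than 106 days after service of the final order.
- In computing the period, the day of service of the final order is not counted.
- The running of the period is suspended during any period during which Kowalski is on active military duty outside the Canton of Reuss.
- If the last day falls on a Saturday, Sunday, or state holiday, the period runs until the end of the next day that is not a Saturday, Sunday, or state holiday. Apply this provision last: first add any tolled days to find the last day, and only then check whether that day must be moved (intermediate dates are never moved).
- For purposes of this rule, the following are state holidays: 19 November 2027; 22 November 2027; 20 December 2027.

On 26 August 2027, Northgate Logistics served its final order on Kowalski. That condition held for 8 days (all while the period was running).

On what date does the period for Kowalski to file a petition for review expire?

December 21, 2027

106 days after 26 August 2027 is December 10, 2027.
Tolling adds 8 days: December 10, 2027 + 8 days = December 18, 2027.
December 18, 2027 is Saturday; December 19, 2027 is Sunday; December 20, 2027 is a listed holiday. The next qualifying day is December 21, 2027.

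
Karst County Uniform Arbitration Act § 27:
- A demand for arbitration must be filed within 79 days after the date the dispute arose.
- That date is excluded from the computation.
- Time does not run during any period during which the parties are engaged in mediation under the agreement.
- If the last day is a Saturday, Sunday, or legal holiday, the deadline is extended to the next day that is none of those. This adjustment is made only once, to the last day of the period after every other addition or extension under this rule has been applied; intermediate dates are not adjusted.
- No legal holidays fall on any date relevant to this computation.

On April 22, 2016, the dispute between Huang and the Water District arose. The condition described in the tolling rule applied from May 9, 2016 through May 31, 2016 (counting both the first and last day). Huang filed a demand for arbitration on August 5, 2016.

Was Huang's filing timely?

79 days after April 22, 2016 is July 10, 2016.
From May 9, 2016 through May 31, 2016 inclusive is 23 days; tolling adds 23 days: July 10, 2016 + 23 days = August 2, 2016.
August 2, 2016 is a Tuesday and not a legal holiday, so no extension applies.
The deadline is August 2, 2016; the filing on August 5, 2016 is after that date.

No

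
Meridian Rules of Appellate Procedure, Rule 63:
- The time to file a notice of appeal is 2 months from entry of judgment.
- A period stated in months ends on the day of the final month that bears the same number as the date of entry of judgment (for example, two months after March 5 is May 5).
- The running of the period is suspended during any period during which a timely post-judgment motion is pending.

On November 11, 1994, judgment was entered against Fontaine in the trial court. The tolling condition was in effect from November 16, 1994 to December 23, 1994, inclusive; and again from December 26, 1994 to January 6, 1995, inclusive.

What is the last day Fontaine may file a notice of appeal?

March 2, 1995

2 months after November 11, 1994 is January 11, 1995.
From November 16, 1994 through December 23, 1994 inclusive is 38 days; tolling adds 38 days: January 11, 1995 + 38 days = February 18, 1995.
From December 26, 1994 through January 6, 1995 inclusive is 12 days; tolling adds 12 days: February 18, 1995 + 12 days = March 2, 1995.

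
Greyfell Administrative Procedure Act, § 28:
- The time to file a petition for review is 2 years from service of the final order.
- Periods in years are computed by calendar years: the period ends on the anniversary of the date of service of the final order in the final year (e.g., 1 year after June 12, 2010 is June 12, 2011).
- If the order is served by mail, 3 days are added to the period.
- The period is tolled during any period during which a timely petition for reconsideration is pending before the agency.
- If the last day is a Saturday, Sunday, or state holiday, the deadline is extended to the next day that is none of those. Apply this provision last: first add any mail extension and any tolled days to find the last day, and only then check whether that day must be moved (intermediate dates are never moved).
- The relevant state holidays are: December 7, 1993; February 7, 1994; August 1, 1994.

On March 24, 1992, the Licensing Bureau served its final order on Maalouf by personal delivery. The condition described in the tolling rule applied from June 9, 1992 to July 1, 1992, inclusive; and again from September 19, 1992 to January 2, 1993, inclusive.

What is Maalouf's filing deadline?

August 2, 1994

2 years after March 24, 1992 is March 24, 1994.
Service was not by mail, so no mail extension applies.
From June 9, 1992 through July 1, 1992 inclusive is 23 days; tolling adds 23 days: March 24, 1994 + 23 days = April 16, 1994.
From September 19, 1992 through January 2, 1993 inclusive is 106 days; tolling adds 106 days: April 16, 1994 + 106 days = July 31, 1994.
July 31, 1994 is Sunday; August 1, 1994 is a listed holiday. The next qualifying day is August 2, 1994.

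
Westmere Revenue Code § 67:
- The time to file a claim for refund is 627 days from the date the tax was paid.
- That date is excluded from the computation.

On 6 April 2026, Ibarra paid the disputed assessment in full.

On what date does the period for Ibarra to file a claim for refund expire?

December 24, 2027

627 days after 6 April 2026 is December 24, 2027.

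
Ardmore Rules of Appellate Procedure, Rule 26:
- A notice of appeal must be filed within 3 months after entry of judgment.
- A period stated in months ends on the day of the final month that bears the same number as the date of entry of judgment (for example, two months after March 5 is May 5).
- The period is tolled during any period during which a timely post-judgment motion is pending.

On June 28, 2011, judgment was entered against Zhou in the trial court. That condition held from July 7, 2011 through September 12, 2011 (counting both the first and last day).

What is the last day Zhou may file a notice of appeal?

December 5, 2011

3 months after June 28, 2011 is September 28, 2011.
From July 7, 2011 through September 12, 2011 inclusive is 68 days; tolling adds 68 days: September 28, 2011 + 68 days = December 5, 2011.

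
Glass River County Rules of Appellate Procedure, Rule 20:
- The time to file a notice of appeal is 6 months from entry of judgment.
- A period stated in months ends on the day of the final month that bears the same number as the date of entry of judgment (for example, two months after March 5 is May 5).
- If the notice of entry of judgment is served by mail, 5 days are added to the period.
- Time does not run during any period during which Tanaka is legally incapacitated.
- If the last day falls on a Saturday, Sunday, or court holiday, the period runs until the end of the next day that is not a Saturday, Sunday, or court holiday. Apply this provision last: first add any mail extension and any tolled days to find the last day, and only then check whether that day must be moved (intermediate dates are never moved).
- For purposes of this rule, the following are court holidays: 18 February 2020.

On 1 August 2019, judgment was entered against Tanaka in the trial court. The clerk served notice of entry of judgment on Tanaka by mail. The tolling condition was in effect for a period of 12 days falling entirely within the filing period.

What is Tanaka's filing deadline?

February 19, 2020

6 months after 1 August 2019 is February 1, 2020.
Service was by mail, adding 5 days: February 1, 2020 + 5 days = February 6, 2020.
Tolling adds 12 days: February 6, 2020 + 12 days = February 18, 2020.
February 18, 2020 is a listed holiday. The next qualifying day is February 19, 2020.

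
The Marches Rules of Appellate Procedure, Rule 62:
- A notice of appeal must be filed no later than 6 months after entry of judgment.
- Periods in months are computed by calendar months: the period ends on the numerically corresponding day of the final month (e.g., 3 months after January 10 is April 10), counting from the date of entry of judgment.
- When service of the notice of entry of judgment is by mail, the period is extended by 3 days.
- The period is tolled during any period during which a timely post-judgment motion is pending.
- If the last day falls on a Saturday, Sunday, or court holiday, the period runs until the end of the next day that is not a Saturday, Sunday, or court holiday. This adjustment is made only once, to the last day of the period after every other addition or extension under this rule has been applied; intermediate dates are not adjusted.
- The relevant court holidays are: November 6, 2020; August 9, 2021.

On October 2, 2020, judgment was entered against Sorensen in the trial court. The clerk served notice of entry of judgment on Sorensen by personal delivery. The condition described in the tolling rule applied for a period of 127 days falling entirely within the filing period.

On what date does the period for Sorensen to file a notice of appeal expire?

6 months after October 2, 2020 is April 2, 2021.
Service was not by mail, so no mail extension applies.
Tolling adds 127 days: April 2, 2021 + 127 days = August 7, 2021.
August 7, 2021 is Saturday; August 8, 2021 is Sunday; August 9, 2021 is a listed holiday. The next qualifying day is August 10, 2021.

August 10, 2021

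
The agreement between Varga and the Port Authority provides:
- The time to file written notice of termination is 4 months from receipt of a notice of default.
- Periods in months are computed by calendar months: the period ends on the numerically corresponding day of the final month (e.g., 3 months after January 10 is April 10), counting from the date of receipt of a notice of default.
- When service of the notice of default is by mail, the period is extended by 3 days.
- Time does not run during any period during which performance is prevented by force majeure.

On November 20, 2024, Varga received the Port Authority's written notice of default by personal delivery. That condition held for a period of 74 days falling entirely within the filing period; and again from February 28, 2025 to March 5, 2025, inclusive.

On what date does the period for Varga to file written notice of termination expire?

4 months after November 20, 2024 is March 20, 2025.
Service was not by mail, so no mail extension applies.
Tolling adds 74 days: March 20, 2025 + 74 days = June 2, 2025.
From February 28, 2025 through March 5, 2025 inclusive is 6 days; tolling adds 6 days: June 2, 2025 + 6 days = June 8, 2025.

June 8, 2025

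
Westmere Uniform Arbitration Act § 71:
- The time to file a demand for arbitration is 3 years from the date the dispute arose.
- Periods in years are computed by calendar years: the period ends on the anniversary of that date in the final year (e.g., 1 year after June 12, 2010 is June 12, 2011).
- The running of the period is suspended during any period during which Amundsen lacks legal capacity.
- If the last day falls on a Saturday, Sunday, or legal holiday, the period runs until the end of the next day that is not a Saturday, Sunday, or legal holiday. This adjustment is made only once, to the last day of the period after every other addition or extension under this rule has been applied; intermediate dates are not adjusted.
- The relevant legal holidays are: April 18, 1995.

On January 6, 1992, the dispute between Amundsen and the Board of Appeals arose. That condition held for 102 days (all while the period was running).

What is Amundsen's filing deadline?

3 years after January 6, 1992 is January 6, 1995.
Tolling adds 102 days: January 6, 1995 + 102 days = April 18, 1995.
April 18, 1995 is a listed holiday. The next qualifying day is April 19, 1995.

April 19, 1995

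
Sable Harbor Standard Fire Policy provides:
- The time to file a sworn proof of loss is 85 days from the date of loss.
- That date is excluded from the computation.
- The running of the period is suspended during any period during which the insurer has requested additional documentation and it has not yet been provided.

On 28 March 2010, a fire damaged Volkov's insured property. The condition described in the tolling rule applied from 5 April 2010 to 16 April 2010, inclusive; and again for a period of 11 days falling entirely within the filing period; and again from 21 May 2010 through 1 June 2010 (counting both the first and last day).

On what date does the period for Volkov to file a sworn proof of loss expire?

July 26, 2010

85 days after 28 March 2010 is June 21, 2010.
From April 5, 2010 through April 16, 2010 inclusive is 12 days; tolling adds 12 days: June 21, 2010 + 12 days = July 3, 2010.
Tolling adds 11 days: July 3, 2010 + 11 days = July 14, 2010.
From May 21, 2010 through June 1, 2010 inclusive is 12 days; tolling adds 12 days: July 14, 2010 + 12 days = July 26, 2010.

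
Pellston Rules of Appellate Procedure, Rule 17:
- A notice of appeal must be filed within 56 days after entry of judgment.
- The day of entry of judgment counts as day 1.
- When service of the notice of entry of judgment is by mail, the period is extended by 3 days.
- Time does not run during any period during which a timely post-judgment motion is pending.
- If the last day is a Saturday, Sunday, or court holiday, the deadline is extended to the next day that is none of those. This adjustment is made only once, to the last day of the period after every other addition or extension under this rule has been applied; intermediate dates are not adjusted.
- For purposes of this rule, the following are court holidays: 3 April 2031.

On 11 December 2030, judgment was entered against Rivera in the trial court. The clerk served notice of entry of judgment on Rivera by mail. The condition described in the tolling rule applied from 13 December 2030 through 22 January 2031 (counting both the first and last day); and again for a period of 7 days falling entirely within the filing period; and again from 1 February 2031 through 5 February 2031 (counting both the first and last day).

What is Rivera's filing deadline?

April 1, 2031

Counting 11 December 2030 as day 1, day 56 is February 4, 2031.
Service was by mail, adding 3 days: February 4, 2031 + 3 days = February 7, 2031.
From December 13, 2030 through January 22, 2031 inclusive is 41 days; tolling adds 41 days: February 7, 2031 + 41 days = March 20, 2031.
Tolling adds 7 days: March 20, 2031 + 7 days = March 27, 2031.
From February 1, 2031 through February 5, 2031 inclusive is 5 days; tolling adds 5 days: March 27, 2031 + 5 days = April 1, 2031.
April 1, 2031 is a Tuesday and not a court holiday, so no extension applies.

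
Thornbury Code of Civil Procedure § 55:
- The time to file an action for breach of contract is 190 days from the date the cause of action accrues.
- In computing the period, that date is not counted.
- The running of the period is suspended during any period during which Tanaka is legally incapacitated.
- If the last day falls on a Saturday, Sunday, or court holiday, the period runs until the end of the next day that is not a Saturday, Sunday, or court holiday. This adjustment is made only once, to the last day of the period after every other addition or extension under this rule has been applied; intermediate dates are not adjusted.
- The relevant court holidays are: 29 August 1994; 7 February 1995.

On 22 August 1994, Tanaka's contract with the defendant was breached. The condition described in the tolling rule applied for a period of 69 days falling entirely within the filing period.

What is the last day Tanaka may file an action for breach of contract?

May 8, 1995

190 days after 22 August 1994 is February 28, 1995.
Tolling adds 69 days: February 28, 1995 + 69 days = May 8, 1995.
May 8, 1995 is a Monday and not a court holiday, so no extension applies.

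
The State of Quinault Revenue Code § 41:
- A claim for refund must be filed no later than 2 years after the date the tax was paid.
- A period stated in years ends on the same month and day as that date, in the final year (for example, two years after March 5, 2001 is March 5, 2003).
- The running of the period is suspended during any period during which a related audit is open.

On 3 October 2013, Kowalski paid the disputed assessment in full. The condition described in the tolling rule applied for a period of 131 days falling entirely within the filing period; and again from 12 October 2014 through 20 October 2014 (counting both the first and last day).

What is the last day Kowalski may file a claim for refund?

February 20, 2016

2 years after 3 October 2013 is October 3, 2015.
Tolling adds 131 days: October 3, 2015 + 131 days = February 11, 2016.
From October 12, 2014 through October 20, 2014 inclusive is 9 days; tolling adds 9 days: February 11, 2016 + 9 days = February 20, 2016.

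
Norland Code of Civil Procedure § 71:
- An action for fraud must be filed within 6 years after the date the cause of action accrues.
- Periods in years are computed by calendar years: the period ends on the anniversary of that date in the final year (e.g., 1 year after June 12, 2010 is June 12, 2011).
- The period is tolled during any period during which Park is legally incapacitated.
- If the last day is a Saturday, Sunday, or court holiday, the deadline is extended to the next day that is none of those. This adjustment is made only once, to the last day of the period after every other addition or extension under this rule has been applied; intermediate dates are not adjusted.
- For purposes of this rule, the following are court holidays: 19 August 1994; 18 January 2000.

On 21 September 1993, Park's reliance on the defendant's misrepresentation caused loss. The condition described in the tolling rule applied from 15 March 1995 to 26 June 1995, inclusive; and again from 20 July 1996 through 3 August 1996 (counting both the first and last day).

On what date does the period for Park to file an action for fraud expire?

6 years after 21 September 1993 is September 21, 1999.
From March 15, 1995 through June 26, 1995 inclusive is 104 days; tolling adds 104 days: September 21, 1999 + 104 days = January 3, 2000.
From July 20, 1996 through August 3, 1996 inclusive is 15 days; tolling adds 15 days: January 3, 2000 + 15 days = January 18, 2000.
January 18, 2000 is a listed holiday. The next qualifying day is January 19, 2000.

January 19, 2000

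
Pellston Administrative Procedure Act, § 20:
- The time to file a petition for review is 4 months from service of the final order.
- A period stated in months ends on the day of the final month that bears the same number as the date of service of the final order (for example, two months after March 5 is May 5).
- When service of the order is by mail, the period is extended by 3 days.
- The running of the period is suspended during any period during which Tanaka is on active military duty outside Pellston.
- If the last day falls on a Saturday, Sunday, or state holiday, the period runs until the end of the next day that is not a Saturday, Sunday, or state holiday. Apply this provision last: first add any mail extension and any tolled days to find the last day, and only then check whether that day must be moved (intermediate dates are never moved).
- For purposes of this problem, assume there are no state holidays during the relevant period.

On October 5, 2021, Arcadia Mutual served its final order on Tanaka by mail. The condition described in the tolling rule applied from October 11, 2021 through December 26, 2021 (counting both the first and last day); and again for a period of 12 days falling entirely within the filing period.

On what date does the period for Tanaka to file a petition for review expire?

May 9, 2022

4 months after October 5, 2021 is February 5, 2022.
Service was by mail, adding 3 days: February 5, 2022 + 3 days = February 8, 2022.
From October 11, 2021 through December 26, 2021 inclusive is 77 days; tolling adds 77 days: February 8, 2022 + 77 days = April 26, 2022.
Tolling adds 12 days: April 26, 2022 + 12 days = May 8, 2022.
May 8, 2022 is Sunday. The next qualifying day is May 9, 2022.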